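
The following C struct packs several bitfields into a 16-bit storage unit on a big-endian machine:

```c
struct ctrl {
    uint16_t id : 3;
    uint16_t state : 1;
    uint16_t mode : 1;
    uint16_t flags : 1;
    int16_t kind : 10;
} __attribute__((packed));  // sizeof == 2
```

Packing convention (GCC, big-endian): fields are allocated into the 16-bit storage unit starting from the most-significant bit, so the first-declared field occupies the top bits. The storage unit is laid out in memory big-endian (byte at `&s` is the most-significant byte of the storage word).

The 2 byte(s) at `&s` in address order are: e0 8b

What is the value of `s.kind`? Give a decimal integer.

[0]=0xe0 [1]=0x8b (big-endian) → word 0xe08b
id:3 @ bit 13 → (0xe08b>>13)&0x7 = 0x7
state:1 @ bit 12 → (0xe08b>>12)&0x1 = 0x0
mode:1 @ bit 11 → (0xe08b>>11)&0x1 = 0x0
flags:1 @ bit 10 → (0xe08b>>10)&0x1 = 0x0
kind:10 @ bit 0 → (0xe08b>>0)&0x3ff = 0x8b  ←
kind signed 10b, MSB=0: value = 139

139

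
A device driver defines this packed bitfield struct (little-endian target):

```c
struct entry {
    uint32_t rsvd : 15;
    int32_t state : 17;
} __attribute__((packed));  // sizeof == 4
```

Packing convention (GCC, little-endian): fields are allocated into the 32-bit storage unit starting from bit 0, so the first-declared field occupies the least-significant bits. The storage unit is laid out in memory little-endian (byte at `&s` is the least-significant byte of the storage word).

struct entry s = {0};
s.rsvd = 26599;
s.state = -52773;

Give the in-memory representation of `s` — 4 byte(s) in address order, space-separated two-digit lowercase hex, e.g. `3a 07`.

[0+:15] rsvd=26599 & 0x7fff = 0x67e7; word=0x000067e7
[15+:17] state=-52773 & 0x1ffff = 0x131db; word=0x98ede7e7
word = 0x98ede7e7 → little-endian bytes:
  [0]=0xe7  [1]=0xe7  [2]=0xed  [3]=0x98

e7 e7 ed 98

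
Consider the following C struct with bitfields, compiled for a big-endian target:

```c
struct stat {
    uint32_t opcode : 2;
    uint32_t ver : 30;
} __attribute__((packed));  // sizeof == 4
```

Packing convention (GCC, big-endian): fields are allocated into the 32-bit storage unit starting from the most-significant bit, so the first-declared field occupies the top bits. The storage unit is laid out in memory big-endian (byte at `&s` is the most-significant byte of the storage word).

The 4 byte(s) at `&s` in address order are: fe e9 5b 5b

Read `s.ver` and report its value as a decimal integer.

[0]=0xfe [1]=0xe9 [2]=0x5b [3]=0x5b (big-endian) → word 0xfee95b5b
opcode [30+:2] = (word>>30) & 0x3 = 3
ver [0+:30] = (word>>0) & 0x3fffffff = 1055480667  ←

1055480667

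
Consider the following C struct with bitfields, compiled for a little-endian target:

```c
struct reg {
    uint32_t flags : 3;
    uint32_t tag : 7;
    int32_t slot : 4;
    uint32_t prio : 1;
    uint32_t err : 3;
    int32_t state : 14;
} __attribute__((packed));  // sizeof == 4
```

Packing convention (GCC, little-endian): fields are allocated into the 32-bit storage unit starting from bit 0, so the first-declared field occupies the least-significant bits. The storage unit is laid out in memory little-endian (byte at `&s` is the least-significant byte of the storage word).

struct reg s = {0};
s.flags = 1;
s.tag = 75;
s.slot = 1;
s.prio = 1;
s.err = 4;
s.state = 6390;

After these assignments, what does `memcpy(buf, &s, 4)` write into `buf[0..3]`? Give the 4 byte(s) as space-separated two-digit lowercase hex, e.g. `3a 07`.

59 46 da 63

[0+:3] flags=1 & 0x7 = 0x1; word=0x00000001
[3+:7] tag=75 & 0x7f = 0x4b; word=0x00000259
[10+:4] slot=1 & 0xf = 0x1; word=0x00000659
[14+:1] prio=1 & 0x1 = 0x1; word=0x00004659
[15+:3] err=4 & 0x7 = 0x4; word=0x00024659
[18+:14] state=6390 & 0x3fff = 0x18f6; word=0x63da4659
word = 0x63da4659 → little-endian bytes:
  [0]=0x59  [1]=0x46  [2]=0xda  [3]=0x63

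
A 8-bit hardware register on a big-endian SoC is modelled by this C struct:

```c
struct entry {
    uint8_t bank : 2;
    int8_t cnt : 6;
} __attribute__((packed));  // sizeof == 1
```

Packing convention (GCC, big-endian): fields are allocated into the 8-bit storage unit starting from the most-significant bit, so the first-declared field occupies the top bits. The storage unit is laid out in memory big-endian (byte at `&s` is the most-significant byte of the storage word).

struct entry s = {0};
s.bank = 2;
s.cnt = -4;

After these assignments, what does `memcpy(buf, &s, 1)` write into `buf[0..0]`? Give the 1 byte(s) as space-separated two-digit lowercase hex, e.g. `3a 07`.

bc

bank (2b) val=2 bits=0x2 at bit 6: 0x80
cnt (6b) val=-4 bits=0x3c at bit 0: 0xbc
word = 0xbc → big-endian bytes:
  [0]=0xbc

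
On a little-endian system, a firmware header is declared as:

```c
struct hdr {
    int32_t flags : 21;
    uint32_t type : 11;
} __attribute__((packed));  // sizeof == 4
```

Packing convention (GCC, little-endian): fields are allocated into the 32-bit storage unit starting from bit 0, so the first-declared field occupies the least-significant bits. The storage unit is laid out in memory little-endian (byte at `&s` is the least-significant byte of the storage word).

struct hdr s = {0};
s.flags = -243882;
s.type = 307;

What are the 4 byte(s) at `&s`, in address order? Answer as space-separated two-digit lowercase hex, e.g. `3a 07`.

[0+:21] flags=-243882 & 0x1fffff = 0x1c4756; word=0x001c4756
[21+:11] type=307 & 0x7ff = 0x133; word=0x267c4756
word = 0x267c4756 → little-endian bytes:
  [0]=0x56  [1]=0x47  [2]=0x7c  [3]=0x26

56 47 7c 26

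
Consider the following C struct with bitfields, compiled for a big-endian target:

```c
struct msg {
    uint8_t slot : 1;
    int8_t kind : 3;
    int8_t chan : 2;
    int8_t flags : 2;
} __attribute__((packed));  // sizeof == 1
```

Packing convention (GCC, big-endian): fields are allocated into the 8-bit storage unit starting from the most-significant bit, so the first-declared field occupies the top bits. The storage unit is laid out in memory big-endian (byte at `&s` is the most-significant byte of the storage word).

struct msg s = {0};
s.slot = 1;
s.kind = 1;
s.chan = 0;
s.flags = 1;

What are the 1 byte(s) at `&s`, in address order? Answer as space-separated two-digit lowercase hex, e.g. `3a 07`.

slot:1 = 1 → 0x1 << 7 → word 0x80
kind:3 = 1 → 0x1 << 4 → word 0x90
chan:2 = 0 → 0x0 << 2 → word 0x90
flags:2 = 1 → 0x1 << 0 → word 0x91
word = 0x91 → big-endian bytes:
  [0]=0x91

91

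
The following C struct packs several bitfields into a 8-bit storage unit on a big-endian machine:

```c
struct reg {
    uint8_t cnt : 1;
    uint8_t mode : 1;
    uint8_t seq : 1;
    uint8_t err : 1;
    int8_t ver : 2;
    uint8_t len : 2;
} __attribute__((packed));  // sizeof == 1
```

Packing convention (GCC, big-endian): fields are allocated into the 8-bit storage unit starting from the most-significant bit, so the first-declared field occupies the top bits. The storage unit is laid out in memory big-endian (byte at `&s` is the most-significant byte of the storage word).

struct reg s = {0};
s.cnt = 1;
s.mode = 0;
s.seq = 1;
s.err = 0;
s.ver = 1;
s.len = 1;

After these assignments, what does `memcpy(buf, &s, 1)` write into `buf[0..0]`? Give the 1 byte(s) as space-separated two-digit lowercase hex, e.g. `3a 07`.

a5

cnt:1 = 1 → 0x1 << 7 → word 0x80
mode:1 = 0 → 0x0 << 6 → word 0x80
seq:1 = 1 → 0x1 << 5 → word 0xa0
err:1 = 0 → 0x0 << 4 → word 0xa0
ver:2 = 1 → 0x1 << 2 → word 0xa4
len:2 = 1 → 0x1 << 0 → word 0xa5
word = 0xa5 → big-endian bytes:
  [0]=0xa5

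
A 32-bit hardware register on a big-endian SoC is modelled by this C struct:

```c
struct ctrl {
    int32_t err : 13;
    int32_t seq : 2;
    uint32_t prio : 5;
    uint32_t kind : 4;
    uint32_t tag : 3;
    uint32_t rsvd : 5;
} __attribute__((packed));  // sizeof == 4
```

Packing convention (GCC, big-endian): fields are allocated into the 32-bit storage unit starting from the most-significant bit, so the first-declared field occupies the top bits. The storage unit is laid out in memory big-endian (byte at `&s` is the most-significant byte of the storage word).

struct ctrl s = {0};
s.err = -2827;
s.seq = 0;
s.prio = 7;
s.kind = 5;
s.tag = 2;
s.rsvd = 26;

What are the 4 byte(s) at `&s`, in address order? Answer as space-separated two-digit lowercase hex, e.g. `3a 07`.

err:13 = -2827 → 0x14f5 << 19 → word 0xa7a80000
seq:2 = 0 → 0x0 << 17 → word 0xa7a80000
prio:5 = 7 → 0x7 << 12 → word 0xa7a87000
kind:4 = 5 → 0x5 << 8 → word 0xa7a87500
tag:3 = 2 → 0x2 << 5 → word 0xa7a87540
rsvd:5 = 26 → 0x1a << 0 → word 0xa7a8755a
word = 0xa7a8755a → big-endian bytes:
  [0]=0xa7  [1]=0xa8  [2]=0x75  [3]=0x5a

a7 a8 75 5a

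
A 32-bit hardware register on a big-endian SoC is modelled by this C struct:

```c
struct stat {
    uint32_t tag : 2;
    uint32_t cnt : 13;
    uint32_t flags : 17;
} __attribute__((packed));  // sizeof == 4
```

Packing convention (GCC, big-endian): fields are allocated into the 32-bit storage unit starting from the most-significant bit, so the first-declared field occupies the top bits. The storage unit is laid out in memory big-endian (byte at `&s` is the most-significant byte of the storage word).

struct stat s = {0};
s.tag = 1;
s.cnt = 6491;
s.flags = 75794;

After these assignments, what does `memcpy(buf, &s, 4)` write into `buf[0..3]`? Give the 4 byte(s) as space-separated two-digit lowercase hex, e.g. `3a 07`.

[30+:2] tag=1 & 0x3 = 0x1; word=0x40000000
[17+:13] cnt=6491 & 0x1fff = 0x195b; word=0x72b60000
[0+:17] flags=75794 & 0x1ffff = 0x12812; word=0x72b72812
word = 0x72b72812 → big-endian bytes:
  [0]=0x72  [1]=0xb7  [2]=0x28  [3]=0x12

72 b7 28 12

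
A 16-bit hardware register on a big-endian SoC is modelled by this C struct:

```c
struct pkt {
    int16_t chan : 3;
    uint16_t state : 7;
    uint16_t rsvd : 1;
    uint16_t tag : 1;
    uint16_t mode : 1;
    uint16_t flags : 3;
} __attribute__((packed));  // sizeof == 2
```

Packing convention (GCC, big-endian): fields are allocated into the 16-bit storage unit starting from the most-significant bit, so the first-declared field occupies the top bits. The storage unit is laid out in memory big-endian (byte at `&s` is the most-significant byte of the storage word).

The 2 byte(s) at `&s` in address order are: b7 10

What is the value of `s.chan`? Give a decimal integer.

[0]=0xb7 [1]=0x10 (big-endian) → word 0xb710
chan [13+:3] = (word>>13) & 0x7 = 5  ←
state [6+:7] = (word>>6) & 0x7f = 92
rsvd [5+:1] = (word>>5) & 0x1 = 0
tag [4+:1] = (word>>4) & 0x1 = 1
mode [3+:1] = (word>>3) & 0x1 = 0
flags [0+:3] = (word>>0) & 0x7 = 0
chan signed 3b, MSB=1: 5 - 8 = -3

-3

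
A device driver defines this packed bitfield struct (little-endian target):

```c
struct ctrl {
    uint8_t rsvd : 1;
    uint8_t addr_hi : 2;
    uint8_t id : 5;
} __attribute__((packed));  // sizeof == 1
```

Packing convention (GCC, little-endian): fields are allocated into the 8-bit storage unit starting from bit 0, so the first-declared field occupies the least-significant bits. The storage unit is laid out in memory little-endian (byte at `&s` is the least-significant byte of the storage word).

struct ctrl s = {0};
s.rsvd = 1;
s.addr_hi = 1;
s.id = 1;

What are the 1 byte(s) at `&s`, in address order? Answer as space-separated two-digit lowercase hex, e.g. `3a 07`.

0b

[0+:1] rsvd=1 & 0x1 = 0x1; word=0x01
[1+:2] addr_hi=1 & 0x3 = 0x1; word=0x03
[3+:5] id=1 & 0x1f = 0x1; word=0x0b
word = 0x0b → little-endian bytes:
  [0]=0x0b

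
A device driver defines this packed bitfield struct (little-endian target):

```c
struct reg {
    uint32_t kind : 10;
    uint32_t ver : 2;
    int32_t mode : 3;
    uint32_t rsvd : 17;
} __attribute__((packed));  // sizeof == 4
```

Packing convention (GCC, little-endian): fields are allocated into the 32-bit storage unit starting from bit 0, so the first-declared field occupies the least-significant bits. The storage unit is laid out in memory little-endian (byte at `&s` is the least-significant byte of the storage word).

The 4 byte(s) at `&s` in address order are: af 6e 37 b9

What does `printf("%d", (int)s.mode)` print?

[0]=0xaf [1]=0x6e [2]=0x37 [3]=0xb9 (little-endian) → word 0xb9376eaf
kind:10 @ bit 0 → (0xb9376eaf>>0)&0x3ff = 0x2af
ver:2 @ bit 10 → (0xb9376eaf>>10)&0x3 = 0x3
mode:3 @ bit 12 → (0xb9376eaf>>12)&0x7 = 0x6  ←
rsvd:17 @ bit 15 → (0xb9376eaf>>15)&0x1ffff = 0x1726e
mode signed 3b, MSB=1: 6 - 8 = -2

-2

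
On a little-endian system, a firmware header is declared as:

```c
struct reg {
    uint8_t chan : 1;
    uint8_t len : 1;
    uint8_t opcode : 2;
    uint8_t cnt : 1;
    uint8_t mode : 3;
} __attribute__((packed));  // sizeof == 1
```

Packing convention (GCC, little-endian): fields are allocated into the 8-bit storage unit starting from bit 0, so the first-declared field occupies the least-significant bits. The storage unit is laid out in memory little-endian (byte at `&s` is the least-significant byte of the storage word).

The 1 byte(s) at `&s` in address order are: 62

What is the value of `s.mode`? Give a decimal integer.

[0]=0x62 (little-endian) → word 0x62
chan [0+:1] = (word>>0) & 0x1 = 0
len [1+:1] = (word>>1) & 0x1 = 1
opcode [2+:2] = (word>>2) & 0x3 = 0
cnt [4+:1] = (word>>4) & 0x1 = 0
mode [5+:3] = (word>>5) & 0x7 = 3  ←

3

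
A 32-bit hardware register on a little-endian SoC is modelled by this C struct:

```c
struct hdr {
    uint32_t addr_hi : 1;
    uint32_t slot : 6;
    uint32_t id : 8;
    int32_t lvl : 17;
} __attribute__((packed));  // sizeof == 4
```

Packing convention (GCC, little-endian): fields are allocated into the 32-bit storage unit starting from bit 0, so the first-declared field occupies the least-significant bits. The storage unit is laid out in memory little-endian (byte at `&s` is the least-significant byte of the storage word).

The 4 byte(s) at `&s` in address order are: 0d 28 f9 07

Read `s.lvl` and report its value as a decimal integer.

4082

[0]=0x0d [1]=0x28 [2]=0xf9 [3]=0x07 (little-endian) → word 0x07f9280d
addr_hi:1 @ bit 0 → (0x07f9280d>>0)&0x1 = 0x1
slot:6 @ bit 1 → (0x07f9280d>>1)&0x3f = 0x6
id:8 @ bit 7 → (0x07f9280d>>7)&0xff = 0x50
lvl:17 @ bit 15 → (0x07f9280d>>15)&0x1ffff = 0xff2  ←
lvl signed 17b, MSB=0: value = 4082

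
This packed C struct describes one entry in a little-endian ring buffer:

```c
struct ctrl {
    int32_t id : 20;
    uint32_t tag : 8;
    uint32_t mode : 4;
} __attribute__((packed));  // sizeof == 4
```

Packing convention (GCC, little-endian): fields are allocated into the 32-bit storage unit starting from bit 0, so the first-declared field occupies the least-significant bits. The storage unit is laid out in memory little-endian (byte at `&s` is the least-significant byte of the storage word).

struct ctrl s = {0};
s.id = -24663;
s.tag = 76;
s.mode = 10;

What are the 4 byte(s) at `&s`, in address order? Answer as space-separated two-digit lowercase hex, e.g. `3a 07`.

a9 9f cf a4

id (20b) val=-24663 bits=0xf9fa9 at bit 0: 0x000f9fa9
tag (8b) val=76 bits=0x4c at bit 20: 0x04cf9fa9
mode (4b) val=10 bits=0xa at bit 28: 0xa4cf9fa9
word = 0xa4cf9fa9 → little-endian bytes:
  [0]=0xa9  [1]=0x9f  [2]=0xcf  [3]=0xa4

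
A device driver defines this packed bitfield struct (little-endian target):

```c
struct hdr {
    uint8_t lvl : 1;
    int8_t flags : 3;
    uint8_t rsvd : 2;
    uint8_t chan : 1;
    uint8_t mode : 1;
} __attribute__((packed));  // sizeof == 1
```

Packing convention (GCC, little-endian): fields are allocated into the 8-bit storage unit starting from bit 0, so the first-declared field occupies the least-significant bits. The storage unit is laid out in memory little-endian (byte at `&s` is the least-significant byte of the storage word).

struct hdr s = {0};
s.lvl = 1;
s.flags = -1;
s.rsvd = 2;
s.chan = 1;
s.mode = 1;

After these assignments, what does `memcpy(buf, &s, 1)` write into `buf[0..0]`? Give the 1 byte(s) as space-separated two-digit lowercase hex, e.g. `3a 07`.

lvl:1 = 1 → 0x1 << 0 → word 0x01
flags:3 = -1 → 0x7 << 1 → word 0x0f
rsvd:2 = 2 → 0x2 << 4 → word 0x2f
chan:1 = 1 → 0x1 << 6 → word 0x6f
mode:1 = 1 → 0x1 << 7 → word 0xef
word = 0xef → little-endian bytes:
  [0]=0xef

ef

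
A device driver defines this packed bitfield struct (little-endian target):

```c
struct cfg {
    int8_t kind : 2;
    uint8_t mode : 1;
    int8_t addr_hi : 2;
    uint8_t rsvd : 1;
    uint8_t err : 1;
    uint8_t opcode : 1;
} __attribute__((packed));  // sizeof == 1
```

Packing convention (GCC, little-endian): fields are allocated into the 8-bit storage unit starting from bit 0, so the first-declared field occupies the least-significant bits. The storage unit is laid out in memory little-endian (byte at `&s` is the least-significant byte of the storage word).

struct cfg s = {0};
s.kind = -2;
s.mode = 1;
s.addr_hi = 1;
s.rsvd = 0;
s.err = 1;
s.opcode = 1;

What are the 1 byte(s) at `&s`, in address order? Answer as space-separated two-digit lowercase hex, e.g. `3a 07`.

ce

kind:2 = -2 → 0x2 << 0 → word 0x02
mode:1 = 1 → 0x1 << 2 → word 0x06
addr_hi:2 = 1 → 0x1 << 3 → word 0x0e
rsvd:1 = 0 → 0x0 << 5 → word 0x0e
err:1 = 1 → 0x1 << 6 → word 0x4e
opcode:1 = 1 → 0x1 << 7 → word 0xce
word = 0xce → little-endian bytes:
  [0]=0xce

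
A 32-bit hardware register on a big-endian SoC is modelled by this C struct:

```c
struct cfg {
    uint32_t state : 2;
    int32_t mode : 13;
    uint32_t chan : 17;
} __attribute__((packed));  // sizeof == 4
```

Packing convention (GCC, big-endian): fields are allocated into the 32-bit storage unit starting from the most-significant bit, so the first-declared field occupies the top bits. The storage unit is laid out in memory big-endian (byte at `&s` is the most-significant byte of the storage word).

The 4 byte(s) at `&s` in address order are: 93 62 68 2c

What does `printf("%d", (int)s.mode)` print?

2481

[0]=0x93 [1]=0x62 [2]=0x68 [3]=0x2c (big-endian) → word 0x9362682c
state:2 @ bit 30 → (0x9362682c>>30)&0x3 = 0x2
mode:13 @ bit 17 → (0x9362682c>>17)&0x1fff = 0x9b1  ←
chan:17 @ bit 0 → (0x9362682c>>0)&0x1ffff = 0x682c
mode signed 13b, MSB=0: value = 2481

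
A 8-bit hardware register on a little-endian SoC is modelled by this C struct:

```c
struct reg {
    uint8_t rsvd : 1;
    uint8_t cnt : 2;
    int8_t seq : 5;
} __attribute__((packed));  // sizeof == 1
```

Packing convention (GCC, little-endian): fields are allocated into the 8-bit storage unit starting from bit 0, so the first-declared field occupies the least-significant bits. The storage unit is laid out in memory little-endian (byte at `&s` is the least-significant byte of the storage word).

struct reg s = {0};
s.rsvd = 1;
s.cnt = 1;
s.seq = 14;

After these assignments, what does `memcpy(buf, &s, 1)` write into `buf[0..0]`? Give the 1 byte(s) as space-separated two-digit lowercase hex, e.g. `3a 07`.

[0+:1] rsvd=1 & 0x1 = 0x1; word=0x01
[1+:2] cnt=1 & 0x3 = 0x1; word=0x03
[3+:5] seq=14 & 0x1f = 0xe; word=0x73
word = 0x73 → little-endian bytes:
  [0]=0x73

73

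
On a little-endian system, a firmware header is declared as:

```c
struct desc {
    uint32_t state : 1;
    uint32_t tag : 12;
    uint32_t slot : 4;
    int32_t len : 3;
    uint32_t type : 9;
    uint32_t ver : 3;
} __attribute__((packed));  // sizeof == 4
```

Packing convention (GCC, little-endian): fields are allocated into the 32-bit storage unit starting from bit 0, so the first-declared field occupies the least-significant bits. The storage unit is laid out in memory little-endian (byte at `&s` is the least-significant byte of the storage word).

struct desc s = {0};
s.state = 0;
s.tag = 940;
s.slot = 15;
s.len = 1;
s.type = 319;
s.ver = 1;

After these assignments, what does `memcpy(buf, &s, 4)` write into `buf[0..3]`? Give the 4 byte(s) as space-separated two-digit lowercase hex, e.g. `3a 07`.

58 e7 f3 33

[0+:1] state=0 & 0x1 = 0x0; word=0x00000000
[1+:12] tag=940 & 0xfff = 0x3ac; word=0x00000758
[13+:4] slot=15 & 0xf = 0xf; word=0x0001e758
[17+:3] len=1 & 0x7 = 0x1; word=0x0003e758
[20+:9] type=319 & 0x1ff = 0x13f; word=0x13f3e758
[29+:3] ver=1 & 0x7 = 0x1; word=0x33f3e758
word = 0x33f3e758 → little-endian bytes:
  [0]=0x58  [1]=0xe7  [2]=0xf3  [3]=0x33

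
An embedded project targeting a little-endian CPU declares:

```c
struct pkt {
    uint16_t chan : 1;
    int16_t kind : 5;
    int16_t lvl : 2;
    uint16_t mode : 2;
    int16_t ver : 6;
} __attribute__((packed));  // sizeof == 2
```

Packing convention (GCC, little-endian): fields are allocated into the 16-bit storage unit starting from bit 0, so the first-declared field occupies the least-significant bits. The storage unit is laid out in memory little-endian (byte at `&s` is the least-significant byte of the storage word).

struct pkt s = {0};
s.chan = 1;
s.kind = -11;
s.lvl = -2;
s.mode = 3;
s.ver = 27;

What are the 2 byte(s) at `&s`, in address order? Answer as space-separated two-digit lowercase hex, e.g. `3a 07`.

chan (1b) val=1 bits=0x1 at bit 0: 0x0001
kind (5b) val=-11 bits=0x15 at bit 1: 0x002b
lvl (2b) val=-2 bits=0x2 at bit 6: 0x00ab
mode (2b) val=3 bits=0x3 at bit 8: 0x03ab
ver (6b) val=27 bits=0x1b at bit 10: 0x6fab
word = 0x6fab → little-endian bytes:
  [0]=0xab  [1]=0x6f

ab 6f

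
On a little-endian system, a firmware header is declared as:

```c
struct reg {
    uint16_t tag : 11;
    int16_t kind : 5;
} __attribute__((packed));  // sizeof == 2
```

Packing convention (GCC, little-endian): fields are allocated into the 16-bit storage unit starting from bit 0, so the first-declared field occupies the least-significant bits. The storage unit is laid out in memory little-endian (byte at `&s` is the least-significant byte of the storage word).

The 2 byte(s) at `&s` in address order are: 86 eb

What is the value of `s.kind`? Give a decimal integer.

[0]=0x86 [1]=0xeb (little-endian) → word 0xeb86
tag:11 @ bit 0 → (0xeb86>>0)&0x7ff = 0x386
kind:5 @ bit 11 → (0xeb86>>11)&0x1f = 0x1d  ←
kind signed 5b, MSB=1: 29 - 32 = -3

-3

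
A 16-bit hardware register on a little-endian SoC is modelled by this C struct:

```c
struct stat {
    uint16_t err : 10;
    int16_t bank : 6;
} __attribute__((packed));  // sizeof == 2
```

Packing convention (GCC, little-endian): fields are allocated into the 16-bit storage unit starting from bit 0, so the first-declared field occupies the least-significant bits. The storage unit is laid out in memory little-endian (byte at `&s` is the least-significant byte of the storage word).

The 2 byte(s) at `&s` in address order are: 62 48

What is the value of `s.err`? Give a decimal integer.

98

[0]=0x62 [1]=0x48 (little-endian) → word 0x4862
err [0+:10] = (word>>0) & 0x3ff = 98  ←
bank [10+:6] = (word>>10) & 0x3f = 18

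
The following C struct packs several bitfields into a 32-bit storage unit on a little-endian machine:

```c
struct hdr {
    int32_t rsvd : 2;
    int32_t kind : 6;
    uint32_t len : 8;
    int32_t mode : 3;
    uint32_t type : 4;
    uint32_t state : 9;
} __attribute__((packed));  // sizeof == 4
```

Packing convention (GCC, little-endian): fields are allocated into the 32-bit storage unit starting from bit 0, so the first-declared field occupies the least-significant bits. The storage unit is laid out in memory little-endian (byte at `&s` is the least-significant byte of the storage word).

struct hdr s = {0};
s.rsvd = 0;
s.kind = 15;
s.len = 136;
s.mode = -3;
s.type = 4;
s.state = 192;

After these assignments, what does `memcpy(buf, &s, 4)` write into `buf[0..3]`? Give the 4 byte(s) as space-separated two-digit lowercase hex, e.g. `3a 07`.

3c 88 25 60

rsvd (2b) val=0 bits=0x0 at bit 0: 0x00000000
kind (6b) val=15 bits=0xf at bit 2: 0x0000003c
len (8b) val=136 bits=0x88 at bit 8: 0x0000883c
mode (3b) val=-3 bits=0x5 at bit 16: 0x0005883c
type (4b) val=4 bits=0x4 at bit 19: 0x0025883c
state (9b) val=192 bits=0xc0 at bit 23: 0x6025883c
word = 0x6025883c → little-endian bytes:
  [0]=0x3c  [1]=0x88  [2]=0x25  [3]=0x60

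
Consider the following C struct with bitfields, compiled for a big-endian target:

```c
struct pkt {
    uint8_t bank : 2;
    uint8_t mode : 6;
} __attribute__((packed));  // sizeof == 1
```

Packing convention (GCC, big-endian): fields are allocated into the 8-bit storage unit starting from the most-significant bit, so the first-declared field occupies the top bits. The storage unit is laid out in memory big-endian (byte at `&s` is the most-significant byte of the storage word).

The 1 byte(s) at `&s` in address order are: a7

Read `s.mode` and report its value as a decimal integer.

39

[0]=0xa7 (big-endian) → word 0xa7
bank [6+:2] = (word>>6) & 0x3 = 2
mode [0+:6] = (word>>0) & 0x3f = 39  ←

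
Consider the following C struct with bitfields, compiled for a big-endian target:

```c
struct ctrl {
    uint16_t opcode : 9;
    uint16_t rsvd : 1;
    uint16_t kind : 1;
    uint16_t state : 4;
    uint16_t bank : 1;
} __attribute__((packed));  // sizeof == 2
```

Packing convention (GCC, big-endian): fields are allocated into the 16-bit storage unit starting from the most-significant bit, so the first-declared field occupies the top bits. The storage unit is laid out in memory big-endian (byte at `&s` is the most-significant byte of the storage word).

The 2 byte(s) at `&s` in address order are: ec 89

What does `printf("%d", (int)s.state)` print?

4

[0]=0xec [1]=0x89 (big-endian) → word 0xec89
opcode:9 @ bit 7 → (0xec89>>7)&0x1ff = 0x1d9
rsvd:1 @ bit 6 → (0xec89>>6)&0x1 = 0x0
kind:1 @ bit 5 → (0xec89>>5)&0x1 = 0x0
state:4 @ bit 1 → (0xec89>>1)&0xf = 0x4  ←
bank:1 @ bit 0 → (0xec89>>0)&0x1 = 0x1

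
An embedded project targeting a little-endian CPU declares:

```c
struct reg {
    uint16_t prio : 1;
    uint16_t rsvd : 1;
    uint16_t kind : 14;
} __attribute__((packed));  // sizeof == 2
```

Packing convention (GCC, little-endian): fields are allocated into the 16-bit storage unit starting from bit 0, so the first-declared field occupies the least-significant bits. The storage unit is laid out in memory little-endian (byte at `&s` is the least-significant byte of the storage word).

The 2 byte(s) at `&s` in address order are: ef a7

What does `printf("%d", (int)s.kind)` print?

10747

[0]=0xef [1]=0xa7 (little-endian) → word 0xa7ef
prio:1 @ bit 0 → (0xa7ef>>0)&0x1 = 0x1
rsvd:1 @ bit 1 → (0xa7ef>>1)&0x1 = 0x1
kind:14 @ bit 2 → (0xa7ef>>2)&0x3fff = 0x29fb  ←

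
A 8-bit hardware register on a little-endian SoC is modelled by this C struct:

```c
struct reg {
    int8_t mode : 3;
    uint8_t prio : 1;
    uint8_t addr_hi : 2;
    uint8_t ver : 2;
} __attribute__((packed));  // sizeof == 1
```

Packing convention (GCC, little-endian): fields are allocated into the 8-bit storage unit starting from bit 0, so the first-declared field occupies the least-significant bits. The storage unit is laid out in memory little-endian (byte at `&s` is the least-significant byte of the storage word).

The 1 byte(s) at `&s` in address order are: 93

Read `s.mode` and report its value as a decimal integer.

[0]=0x93 (little-endian) → word 0x93
mode:3 @ bit 0 → (0x93>>0)&0x7 = 0x3  ←
prio:1 @ bit 3 → (0x93>>3)&0x1 = 0x0
addr_hi:2 @ bit 4 → (0x93>>4)&0x3 = 0x1
ver:2 @ bit 6 → (0x93>>6)&0x3 = 0x2
mode signed 3b, MSB=0: value = 3

3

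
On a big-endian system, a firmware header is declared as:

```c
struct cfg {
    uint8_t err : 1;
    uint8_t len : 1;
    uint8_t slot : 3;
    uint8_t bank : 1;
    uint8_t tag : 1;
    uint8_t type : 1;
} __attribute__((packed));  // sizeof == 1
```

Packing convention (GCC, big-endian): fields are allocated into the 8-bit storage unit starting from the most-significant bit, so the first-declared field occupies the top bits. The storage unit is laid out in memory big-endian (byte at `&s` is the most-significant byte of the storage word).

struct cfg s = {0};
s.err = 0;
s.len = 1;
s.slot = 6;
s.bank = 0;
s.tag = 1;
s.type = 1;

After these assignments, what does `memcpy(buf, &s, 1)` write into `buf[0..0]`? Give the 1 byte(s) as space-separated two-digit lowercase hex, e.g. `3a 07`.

err:1 = 0 → 0x0 << 7 → word 0x00
len:1 = 1 → 0x1 << 6 → word 0x40
slot:3 = 6 → 0x6 << 3 → word 0x70
bank:1 = 0 → 0x0 << 2 → word 0x70
tag:1 = 1 → 0x1 << 1 → word 0x72
type:1 = 1 → 0x1 << 0 → word 0x73
word = 0x73 → big-endian bytes:
  [0]=0x73

73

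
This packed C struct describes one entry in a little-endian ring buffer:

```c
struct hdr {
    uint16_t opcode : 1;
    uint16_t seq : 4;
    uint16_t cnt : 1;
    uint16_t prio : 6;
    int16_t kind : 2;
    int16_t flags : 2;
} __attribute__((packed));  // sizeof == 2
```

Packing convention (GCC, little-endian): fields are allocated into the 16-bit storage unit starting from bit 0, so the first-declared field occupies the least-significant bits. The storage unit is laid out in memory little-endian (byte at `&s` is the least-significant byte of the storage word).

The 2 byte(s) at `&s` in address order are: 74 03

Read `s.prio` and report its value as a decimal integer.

13

[0]=0x74 [1]=0x03 (little-endian) → word 0x0374
opcode:1 @ bit 0 → (0x0374>>0)&0x1 = 0x0
seq:4 @ bit 1 → (0x0374>>1)&0xf = 0xa
cnt:1 @ bit 5 → (0x0374>>5)&0x1 = 0x1
prio:6 @ bit 6 → (0x0374>>6)&0x3f = 0xd  ←
kind:2 @ bit 12 → (0x0374>>12)&0x3 = 0x0
flags:2 @ bit 14 → (0x0374>>14)&0x3 = 0x0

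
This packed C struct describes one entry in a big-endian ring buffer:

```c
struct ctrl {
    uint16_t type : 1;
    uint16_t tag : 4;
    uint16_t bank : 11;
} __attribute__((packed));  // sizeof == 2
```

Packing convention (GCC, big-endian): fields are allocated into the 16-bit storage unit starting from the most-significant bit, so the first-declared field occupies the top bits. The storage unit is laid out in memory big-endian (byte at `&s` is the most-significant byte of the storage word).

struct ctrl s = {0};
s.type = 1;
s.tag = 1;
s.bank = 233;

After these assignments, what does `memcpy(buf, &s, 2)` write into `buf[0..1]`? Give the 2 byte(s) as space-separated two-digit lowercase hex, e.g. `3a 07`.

88 e9

type (1b) val=1 bits=0x1 at bit 15: 0x8000
tag (4b) val=1 bits=0x1 at bit 11: 0x8800
bank (11b) val=233 bits=0xe9 at bit 0: 0x88e9
word = 0x88e9 → big-endian bytes:
  [0]=0x88  [1]=0xe9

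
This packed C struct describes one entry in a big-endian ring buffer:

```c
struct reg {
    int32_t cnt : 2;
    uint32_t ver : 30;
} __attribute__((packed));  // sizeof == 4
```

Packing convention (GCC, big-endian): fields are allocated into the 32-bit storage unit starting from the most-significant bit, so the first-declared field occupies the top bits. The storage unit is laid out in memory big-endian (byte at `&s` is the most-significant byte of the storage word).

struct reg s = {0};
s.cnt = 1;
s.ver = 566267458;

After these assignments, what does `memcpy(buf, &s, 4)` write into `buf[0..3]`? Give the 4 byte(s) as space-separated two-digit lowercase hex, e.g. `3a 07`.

[30+:2] cnt=1 & 0x3 = 0x1; word=0x40000000
[0+:30] ver=566267458 & 0x3fffffff = 0x21c08e42; word=0x61c08e42
word = 0x61c08e42 → big-endian bytes:
  [0]=0x61  [1]=0xc0  [2]=0x8e  [3]=0x42

61 c0 8e 42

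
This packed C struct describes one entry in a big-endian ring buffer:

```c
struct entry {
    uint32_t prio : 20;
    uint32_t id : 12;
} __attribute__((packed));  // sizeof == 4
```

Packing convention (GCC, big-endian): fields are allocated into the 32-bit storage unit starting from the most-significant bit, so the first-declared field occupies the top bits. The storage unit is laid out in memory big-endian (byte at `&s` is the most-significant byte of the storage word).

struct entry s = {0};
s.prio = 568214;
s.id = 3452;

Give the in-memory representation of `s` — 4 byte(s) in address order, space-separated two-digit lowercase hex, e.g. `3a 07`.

[12+:20] prio=568214 & 0xfffff = 0x8ab96; word=0x8ab96000
[0+:12] id=3452 & 0xfff = 0xd7c; word=0x8ab96d7c
word = 0x8ab96d7c → big-endian bytes:
  [0]=0x8a  [1]=0xb9  [2]=0x6d  [3]=0x7c

8a b9 6d 7c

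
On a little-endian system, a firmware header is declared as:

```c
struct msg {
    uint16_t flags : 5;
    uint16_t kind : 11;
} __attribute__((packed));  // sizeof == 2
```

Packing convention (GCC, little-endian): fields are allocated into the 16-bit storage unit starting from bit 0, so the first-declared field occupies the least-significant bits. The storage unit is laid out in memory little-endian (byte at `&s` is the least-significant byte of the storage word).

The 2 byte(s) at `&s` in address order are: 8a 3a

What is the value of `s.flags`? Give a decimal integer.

10

[0]=0x8a [1]=0x3a (little-endian) → word 0x3a8a
flags [0+:5] = (word>>0) & 0x1f = 10  ←
kind [5+:11] = (word>>5) & 0x7ff = 468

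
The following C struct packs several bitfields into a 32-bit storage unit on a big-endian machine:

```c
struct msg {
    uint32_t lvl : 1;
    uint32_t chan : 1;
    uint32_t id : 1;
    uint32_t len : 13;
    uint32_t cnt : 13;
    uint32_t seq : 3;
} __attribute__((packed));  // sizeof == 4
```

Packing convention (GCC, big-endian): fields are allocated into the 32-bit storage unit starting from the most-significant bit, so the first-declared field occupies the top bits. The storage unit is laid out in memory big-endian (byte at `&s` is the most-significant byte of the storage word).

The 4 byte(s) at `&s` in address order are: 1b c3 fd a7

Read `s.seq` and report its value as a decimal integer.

[0]=0x1b [1]=0xc3 [2]=0xfd [3]=0xa7 (big-endian) → word 0x1bc3fda7
lvl [31+:1] = (word>>31) & 0x1 = 0
chan [30+:1] = (word>>30) & 0x1 = 0
id [29+:1] = (word>>29) & 0x1 = 0
len [16+:13] = (word>>16) & 0x1fff = 7107
cnt [3+:13] = (word>>3) & 0x1fff = 8116
seq [0+:3] = (word>>0) & 0x7 = 7  ←

7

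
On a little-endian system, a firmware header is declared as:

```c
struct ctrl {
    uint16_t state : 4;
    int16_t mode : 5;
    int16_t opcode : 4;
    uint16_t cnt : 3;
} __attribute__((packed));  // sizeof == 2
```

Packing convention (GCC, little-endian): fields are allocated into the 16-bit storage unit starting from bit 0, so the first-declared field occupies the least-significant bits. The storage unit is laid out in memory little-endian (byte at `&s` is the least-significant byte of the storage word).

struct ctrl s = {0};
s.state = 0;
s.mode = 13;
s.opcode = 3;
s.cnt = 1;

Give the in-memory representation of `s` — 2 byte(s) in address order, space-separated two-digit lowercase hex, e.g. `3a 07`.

state (4b) val=0 bits=0x0 at bit 0: 0x0000
mode (5b) val=13 bits=0xd at bit 4: 0x00d0
opcode (4b) val=3 bits=0x3 at bit 9: 0x06d0
cnt (3b) val=1 bits=0x1 at bit 13: 0x26d0
word = 0x26d0 → little-endian bytes:
  [0]=0xd0  [1]=0x26

d0 26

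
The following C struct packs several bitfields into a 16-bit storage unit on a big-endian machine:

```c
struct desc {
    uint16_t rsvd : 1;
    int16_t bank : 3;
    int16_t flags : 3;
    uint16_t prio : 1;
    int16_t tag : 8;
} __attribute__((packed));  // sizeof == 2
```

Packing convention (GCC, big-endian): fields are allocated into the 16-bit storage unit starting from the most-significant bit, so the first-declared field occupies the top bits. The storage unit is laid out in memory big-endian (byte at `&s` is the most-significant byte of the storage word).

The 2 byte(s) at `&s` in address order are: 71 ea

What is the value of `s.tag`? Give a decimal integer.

-22

[0]=0x71 [1]=0xea (big-endian) → word 0x71ea
rsvd [15+:1] = (word>>15) & 0x1 = 0
bank [12+:3] = (word>>12) & 0x7 = 7
flags [9+:3] = (word>>9) & 0x7 = 0
prio [8+:1] = (word>>8) & 0x1 = 1
tag [0+:8] = (word>>0) & 0xff = 234  ←
tag signed 8b, MSB=1: 234 - 256 = -22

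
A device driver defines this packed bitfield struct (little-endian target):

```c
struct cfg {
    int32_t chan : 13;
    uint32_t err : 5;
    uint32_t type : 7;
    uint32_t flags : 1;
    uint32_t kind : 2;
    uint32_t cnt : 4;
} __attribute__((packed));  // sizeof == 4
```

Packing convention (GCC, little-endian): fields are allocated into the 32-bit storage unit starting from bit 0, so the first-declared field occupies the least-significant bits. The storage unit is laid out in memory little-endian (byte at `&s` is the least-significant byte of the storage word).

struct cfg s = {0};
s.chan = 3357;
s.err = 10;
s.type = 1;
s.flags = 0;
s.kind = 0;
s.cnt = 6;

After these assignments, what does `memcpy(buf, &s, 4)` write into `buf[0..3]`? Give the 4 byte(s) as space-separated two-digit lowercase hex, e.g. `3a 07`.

1d 4d 05 60

chan:13 = 3357 → 0xd1d << 0 → word 0x00000d1d
err:5 = 10 → 0xa << 13 → word 0x00014d1d
type:7 = 1 → 0x1 << 18 → word 0x00054d1d
flags:1 = 0 → 0x0 << 25 → word 0x00054d1d
kind:2 = 0 → 0x0 << 26 → word 0x00054d1d
cnt:4 = 6 → 0x6 << 28 → word 0x60054d1d
word = 0x60054d1d → little-endian bytes:
  [0]=0x1d  [1]=0x4d  [2]=0x05  [3]=0x60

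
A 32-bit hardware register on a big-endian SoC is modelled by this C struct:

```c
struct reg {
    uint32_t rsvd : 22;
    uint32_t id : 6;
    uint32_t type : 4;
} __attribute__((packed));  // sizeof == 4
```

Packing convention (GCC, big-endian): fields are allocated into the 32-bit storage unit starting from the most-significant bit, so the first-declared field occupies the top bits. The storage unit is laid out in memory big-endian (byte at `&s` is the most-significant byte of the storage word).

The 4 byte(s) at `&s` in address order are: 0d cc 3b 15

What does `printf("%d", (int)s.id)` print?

[0]=0x0d [1]=0xcc [2]=0x3b [3]=0x15 (big-endian) → word 0x0dcc3b15
rsvd:22 @ bit 10 → (0x0dcc3b15>>10)&0x3fffff = 0x3730e
id:6 @ bit 4 → (0x0dcc3b15>>4)&0x3f = 0x31  ←
type:4 @ bit 0 → (0x0dcc3b15>>0)&0xf = 0x5

49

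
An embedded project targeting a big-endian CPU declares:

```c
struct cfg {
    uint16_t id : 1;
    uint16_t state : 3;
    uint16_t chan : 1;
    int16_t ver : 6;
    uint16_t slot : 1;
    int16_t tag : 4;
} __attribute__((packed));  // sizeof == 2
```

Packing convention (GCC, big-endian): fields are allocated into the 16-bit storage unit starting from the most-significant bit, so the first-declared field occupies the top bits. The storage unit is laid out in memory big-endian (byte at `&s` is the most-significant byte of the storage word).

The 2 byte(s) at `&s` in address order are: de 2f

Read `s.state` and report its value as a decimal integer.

[0]=0xde [1]=0x2f (big-endian) → word 0xde2f
id [15+:1] = (word>>15) & 0x1 = 1
state [12+:3] = (word>>12) & 0x7 = 5  ←
chan [11+:1] = (word>>11) & 0x1 = 1
ver [5+:6] = (word>>5) & 0x3f = 49
slot [4+:1] = (word>>4) & 0x1 = 0
tag [0+:4] = (word>>0) & 0xf = 15

5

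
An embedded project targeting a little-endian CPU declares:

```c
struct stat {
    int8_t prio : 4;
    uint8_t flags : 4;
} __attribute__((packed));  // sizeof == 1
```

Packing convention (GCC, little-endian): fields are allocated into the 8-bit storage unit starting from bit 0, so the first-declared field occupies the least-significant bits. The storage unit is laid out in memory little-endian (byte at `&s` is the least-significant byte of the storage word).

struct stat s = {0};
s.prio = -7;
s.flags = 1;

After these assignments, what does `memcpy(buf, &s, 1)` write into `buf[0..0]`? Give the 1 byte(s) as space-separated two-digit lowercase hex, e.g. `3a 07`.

prio:4 = -7 → 0x9 << 0 → word 0x09
flags:4 = 1 → 0x1 << 4 → word 0x19
word = 0x19 → little-endian bytes:
  [0]=0x19

19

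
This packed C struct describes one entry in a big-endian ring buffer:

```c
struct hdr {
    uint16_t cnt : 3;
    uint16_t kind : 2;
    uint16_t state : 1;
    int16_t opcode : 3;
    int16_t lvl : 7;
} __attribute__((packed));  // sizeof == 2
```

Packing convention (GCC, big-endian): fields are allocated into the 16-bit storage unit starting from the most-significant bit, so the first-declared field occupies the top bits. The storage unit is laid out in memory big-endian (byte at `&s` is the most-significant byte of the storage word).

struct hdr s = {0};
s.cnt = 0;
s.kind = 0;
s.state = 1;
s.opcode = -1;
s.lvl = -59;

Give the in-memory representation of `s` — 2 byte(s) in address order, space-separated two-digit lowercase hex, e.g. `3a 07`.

[13+:3] cnt=0 & 0x7 = 0x0; word=0x0000
[11+:2] kind=0 & 0x3 = 0x0; word=0x0000
[10+:1] state=1 & 0x1 = 0x1; word=0x0400
[7+:3] opcode=-1 & 0x7 = 0x7; word=0x0780
[0+:7] lvl=-59 & 0x7f = 0x45; word=0x07c5
word = 0x07c5 → big-endian bytes:
  [0]=0x07  [1]=0xc5

07 c5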